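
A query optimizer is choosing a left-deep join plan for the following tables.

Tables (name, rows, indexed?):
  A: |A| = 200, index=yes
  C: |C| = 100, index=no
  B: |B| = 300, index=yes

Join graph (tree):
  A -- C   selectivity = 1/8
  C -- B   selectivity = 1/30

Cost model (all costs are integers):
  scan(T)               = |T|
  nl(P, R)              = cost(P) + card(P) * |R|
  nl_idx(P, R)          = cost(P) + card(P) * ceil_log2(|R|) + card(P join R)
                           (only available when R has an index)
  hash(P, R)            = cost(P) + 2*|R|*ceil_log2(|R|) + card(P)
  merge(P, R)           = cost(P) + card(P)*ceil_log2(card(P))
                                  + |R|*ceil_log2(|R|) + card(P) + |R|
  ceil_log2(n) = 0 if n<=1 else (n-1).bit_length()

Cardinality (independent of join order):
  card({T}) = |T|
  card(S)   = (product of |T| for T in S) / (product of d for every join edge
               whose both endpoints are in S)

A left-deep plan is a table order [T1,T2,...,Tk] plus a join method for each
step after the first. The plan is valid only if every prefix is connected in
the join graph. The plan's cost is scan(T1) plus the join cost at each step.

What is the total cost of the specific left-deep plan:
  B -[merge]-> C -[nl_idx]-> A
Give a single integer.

step 1: scan B: cost=300, card=300
step 2: join C via merge
    card(P join C) = 300*100/(30) = 1000
    cost = 300 + 300*9 + 100*7 + 300 + 100 = 4100
step 3: join A via nl_idx
    card(P join A) = 1000*200/(8) = 25000
    cost = 4100 + 1000*8 + 25000 = 37100

37100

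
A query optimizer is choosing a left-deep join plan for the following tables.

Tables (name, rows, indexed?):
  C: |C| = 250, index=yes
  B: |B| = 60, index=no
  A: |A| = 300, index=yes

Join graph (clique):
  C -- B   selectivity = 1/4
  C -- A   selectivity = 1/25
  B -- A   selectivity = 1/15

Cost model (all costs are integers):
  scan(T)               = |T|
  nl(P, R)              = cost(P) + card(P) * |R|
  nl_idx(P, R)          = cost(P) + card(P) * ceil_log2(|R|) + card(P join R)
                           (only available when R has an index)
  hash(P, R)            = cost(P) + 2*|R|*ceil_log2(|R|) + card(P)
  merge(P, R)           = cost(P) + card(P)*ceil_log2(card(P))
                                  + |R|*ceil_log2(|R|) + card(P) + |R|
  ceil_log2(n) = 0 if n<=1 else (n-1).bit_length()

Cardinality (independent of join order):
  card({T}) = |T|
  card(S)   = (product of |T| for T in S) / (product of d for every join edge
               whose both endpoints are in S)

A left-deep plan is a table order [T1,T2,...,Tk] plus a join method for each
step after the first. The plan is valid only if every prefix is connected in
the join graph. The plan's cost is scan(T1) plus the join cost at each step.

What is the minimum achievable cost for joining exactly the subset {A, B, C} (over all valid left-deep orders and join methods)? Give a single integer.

Selinger DP over subsets of {A,B,C}:
  {C}: scan cost=250, card=250
  {B}: scan cost=60, card=60
  {A}: scan cost=300, card=300
  {BC}: card=3750; try (B,hash)→1220, (C,merge)→2730, (B,merge)→2920, (C,hash)→4120, (C,nl_idx)→4290, (C,nl)→15060 …(+1); best=1220 via (B,hash)
  {AC}: card=3000; try (C,hash)→4600, (A,merge)→5500, (A,nl_idx)→5500, (C,merge)→5550, (C,nl_idx)→5700, (A,hash)→5900 …(+2); best=4600 via (C,hash)
  {AB}: card=1200; try (B,hash)→1320, (A,nl_idx)→1800, (A,merge)→3480, (B,merge)→3720, (A,hash)→5520, (A,nl)→18060 …(+1); best=1320 via (B,hash)
  {ABC}: card=3000; try (C,hash)→6520, (B,hash)→8320, (A,hash)→10370, (C,nl_idx)→13920, (C,merge)→17970, (A,nl_idx)→37970 …(+5); best=6520 via (C,hash)

6520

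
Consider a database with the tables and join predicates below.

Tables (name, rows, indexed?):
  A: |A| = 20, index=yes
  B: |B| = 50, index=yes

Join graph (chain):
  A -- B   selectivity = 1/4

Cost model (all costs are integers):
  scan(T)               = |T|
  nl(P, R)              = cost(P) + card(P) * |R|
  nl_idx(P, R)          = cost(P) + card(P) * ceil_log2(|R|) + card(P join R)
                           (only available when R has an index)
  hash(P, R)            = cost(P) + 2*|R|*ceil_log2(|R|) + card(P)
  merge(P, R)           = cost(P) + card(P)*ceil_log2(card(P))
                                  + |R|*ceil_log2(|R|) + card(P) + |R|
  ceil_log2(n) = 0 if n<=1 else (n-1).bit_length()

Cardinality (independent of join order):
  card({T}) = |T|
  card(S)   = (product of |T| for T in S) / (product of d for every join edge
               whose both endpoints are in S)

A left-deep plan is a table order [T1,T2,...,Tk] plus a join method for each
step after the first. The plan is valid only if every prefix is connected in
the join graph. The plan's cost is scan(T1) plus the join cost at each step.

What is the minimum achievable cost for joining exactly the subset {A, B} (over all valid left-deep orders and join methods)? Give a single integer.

300

Selinger DP over subsets of {A,B}:
  {A}: scan cost=20, card=20
  {B}: scan cost=50, card=50
  {AB}: card=250; try (A,hash)→300, (B,nl_idx)→390, (B,merge)→490, (A,merge)→520, (A,nl_idx)→550, (B,hash)→640 …(+2); best=300 via (A,hash)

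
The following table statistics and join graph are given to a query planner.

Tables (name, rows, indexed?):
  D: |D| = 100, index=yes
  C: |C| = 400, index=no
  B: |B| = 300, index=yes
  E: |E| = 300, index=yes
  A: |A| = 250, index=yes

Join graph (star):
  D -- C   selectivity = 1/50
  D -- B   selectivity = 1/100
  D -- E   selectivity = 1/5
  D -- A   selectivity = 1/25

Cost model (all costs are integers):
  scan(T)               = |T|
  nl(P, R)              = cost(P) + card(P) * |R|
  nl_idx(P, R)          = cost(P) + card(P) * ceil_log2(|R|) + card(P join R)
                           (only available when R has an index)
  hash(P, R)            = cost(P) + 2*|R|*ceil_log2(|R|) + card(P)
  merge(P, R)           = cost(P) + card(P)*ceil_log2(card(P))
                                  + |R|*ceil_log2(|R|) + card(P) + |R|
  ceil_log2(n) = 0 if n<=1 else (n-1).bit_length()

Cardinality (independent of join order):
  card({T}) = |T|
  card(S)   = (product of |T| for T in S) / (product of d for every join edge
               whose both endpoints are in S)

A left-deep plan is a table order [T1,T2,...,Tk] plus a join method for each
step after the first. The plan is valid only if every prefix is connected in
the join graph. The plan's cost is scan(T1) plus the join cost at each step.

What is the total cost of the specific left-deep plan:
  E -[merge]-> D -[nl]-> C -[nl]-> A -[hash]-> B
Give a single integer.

step 1: scan E: cost=300, card=300
step 2: join D via merge
    card(P join D) = 300*100/(5) = 6000
    cost = 300 + 300*9 + 100*7 + 300 + 100 = 4100
step 3: join C via nl
    card(P join C) = 6000*400/(50) = 48000
    cost = 4100 + 6000*400 = 2404100
step 4: join A via nl
    card(P join A) = 48000*250/(25) = 480000
    cost = 2404100 + 48000*250 = 14404100
step 5: join B via hash
    card(P join B) = 480000*300/(100) = 1440000
    cost = 14404100 + 2*300*9 + 480000 = 14889500

14889500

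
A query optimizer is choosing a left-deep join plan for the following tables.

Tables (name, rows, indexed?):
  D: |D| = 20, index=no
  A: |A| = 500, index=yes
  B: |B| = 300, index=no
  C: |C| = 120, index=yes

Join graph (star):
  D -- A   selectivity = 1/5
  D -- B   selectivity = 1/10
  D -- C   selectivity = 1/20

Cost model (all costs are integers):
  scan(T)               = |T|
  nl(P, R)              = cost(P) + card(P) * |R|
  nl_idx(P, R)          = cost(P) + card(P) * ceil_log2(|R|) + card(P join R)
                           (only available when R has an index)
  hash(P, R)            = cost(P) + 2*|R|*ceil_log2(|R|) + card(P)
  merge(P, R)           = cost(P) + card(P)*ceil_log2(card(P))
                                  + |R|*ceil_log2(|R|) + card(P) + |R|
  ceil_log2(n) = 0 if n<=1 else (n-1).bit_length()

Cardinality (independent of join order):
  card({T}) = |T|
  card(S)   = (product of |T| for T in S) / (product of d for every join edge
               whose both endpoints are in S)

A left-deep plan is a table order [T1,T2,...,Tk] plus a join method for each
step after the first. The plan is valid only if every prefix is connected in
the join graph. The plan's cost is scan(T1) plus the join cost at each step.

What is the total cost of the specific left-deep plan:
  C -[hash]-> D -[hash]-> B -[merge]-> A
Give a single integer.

step 1: scan C: cost=120, card=120
step 2: join D via hash
    card(P join D) = 120*20/(20) = 120
    cost = 120 + 2*20*5 + 120 = 440
step 3: join B via hash
    card(P join B) = 120*300/(10) = 3600
    cost = 440 + 2*300*9 + 120 = 5960
step 4: join A via merge
    card(P join A) = 3600*500/(5) = 360000
    cost = 5960 + 3600*12 + 500*9 + 3600 + 500 = 57760

57760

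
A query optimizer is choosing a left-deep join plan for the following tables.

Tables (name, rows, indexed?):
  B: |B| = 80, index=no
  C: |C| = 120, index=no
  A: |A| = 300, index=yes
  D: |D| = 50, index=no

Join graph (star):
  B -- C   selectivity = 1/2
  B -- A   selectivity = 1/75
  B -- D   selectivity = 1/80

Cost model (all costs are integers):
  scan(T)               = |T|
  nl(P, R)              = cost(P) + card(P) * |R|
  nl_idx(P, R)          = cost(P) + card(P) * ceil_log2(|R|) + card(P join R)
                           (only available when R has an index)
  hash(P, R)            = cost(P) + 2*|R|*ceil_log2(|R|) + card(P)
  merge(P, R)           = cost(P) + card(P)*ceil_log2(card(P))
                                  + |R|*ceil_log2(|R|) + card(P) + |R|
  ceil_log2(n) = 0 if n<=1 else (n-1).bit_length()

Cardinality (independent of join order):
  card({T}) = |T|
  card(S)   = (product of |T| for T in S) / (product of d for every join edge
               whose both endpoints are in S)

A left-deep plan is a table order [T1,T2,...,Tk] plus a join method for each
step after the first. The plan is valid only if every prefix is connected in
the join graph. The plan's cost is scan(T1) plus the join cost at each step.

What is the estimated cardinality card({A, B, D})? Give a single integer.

Tables in S: A(300), B(80), D(50)
Edges inside S: B-A(d=75), B-D(d=80)
numerator = 300 * 80 * 50 = 1200000
denominator = 75 * 80 = 6000
card(S) = 1200000 / 6000 = 200

200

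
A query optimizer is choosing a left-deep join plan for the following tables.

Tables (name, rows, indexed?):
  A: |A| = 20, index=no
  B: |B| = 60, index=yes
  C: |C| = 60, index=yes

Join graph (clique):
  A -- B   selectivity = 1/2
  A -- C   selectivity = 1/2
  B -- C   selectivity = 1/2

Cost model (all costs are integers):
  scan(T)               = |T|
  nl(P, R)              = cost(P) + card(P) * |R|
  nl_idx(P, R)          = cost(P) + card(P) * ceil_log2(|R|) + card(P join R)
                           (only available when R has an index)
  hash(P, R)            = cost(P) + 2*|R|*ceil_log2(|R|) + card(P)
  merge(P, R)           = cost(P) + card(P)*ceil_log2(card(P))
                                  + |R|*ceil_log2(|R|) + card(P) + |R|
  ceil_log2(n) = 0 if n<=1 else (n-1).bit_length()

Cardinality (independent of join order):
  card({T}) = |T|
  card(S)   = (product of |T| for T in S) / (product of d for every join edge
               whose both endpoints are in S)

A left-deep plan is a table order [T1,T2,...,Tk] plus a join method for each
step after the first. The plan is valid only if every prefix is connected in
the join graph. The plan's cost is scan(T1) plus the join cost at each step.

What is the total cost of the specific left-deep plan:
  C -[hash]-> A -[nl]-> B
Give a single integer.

36320

step 1: scan C: cost=60, card=60
step 2: join A via hash
    card(P join A) = 60*20/(2) = 600
    cost = 60 + 2*20*5 + 60 = 320
step 3: join B via nl
    card(P join B) = 600*60/(2*2) = 9000
    cost = 320 + 600*60 = 36320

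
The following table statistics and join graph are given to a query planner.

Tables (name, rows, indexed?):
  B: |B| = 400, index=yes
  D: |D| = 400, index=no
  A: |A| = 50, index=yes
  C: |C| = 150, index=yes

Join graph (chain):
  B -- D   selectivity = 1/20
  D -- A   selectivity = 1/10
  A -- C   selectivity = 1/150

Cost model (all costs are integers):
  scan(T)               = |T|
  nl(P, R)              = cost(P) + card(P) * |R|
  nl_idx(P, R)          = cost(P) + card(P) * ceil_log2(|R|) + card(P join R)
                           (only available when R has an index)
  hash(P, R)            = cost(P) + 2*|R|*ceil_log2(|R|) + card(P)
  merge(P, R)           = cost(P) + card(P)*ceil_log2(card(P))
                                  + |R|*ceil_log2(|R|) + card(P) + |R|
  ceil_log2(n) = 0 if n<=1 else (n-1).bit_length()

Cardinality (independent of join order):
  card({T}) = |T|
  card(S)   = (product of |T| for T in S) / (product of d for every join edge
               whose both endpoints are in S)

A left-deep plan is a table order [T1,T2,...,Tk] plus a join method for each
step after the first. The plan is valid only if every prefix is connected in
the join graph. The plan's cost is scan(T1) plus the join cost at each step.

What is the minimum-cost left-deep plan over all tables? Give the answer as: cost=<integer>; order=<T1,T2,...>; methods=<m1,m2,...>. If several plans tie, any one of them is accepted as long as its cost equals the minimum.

Selinger DP (subsets sized 1..n):
  {B}: scan cost=400, card=400
  {D}: scan cost=400, card=400
  {A}: scan cost=50, card=50
  {C}: scan cost=150, card=150
  {BD}: card=8000; try (D,hash)→8000, (B,hash)→8000, (D,merge)→8400, (B,merge)→8400, (B,nl_idx)→12000, (D,nl)→160400 …(+1); best=8000 via (D,hash)
  {AD}: card=2000; try (A,hash)→1400, (D,merge)→4400, (A,merge)→4750, (A,nl_idx)→4800, (D,hash)→7300, (D,nl)→20050 …(+1); best=1400 via (A,hash)
  {AC}: card=50; try (C,nl_idx)→500, (A,hash)→900, (A,nl_idx)→1100, (C,merge)→1750, (A,merge)→1850, (C,hash)→2500 …(+2); best=500 via (C,nl_idx)
  {ABD}: card=40000; try (B,hash)→10600, (A,hash)→16600, (B,merge)→29400, (B,nl_idx)→59400, (A,nl_idx)→96000, (A,merge)→120350 …(+2); best=10600 via (B,hash)
  {ACD}: card=2000; try (D,merge)→4850, (C,hash)→5800, (D,hash)→7750, (C,nl_idx)→19400, (D,nl)→20500, (C,merge)→26750 …(+1); best=4850 via (D,merge)
  {ABCD}: card=40000; try (B,hash)→14050, (B,merge)→32850, (C,hash)→53000, (B,nl_idx)→62850, (C,nl_idx)→370600, (C,merge)→691950 …(+2); best=14050 via (B,hash)

cost=14050; order=A,C,D,B; methods=nl_idx,merge,hash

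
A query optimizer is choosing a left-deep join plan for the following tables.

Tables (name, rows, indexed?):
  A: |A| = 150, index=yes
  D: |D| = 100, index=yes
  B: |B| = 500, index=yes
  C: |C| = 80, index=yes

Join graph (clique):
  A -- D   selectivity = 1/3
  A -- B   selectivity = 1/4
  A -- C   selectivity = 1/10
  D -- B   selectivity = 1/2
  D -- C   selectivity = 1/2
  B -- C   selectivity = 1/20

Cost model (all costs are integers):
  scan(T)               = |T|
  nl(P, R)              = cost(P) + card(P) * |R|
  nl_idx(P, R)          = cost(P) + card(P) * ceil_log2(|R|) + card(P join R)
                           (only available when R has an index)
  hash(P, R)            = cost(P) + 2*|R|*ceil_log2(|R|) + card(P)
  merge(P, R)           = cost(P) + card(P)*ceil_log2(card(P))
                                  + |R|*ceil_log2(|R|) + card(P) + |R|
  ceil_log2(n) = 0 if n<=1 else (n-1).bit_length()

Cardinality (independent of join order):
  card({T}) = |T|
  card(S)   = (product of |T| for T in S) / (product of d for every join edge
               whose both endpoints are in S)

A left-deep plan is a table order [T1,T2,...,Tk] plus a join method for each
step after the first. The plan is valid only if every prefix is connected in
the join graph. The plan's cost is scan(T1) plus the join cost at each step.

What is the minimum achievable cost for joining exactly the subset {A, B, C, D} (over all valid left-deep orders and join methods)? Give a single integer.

15420

Selinger DP over subsets of {A,B,C,D}:
  {A}: scan cost=150, card=150
  {D}: scan cost=100, card=100
  {B}: scan cost=500, card=500
  {C}: scan cost=80, card=80
  {AD}: card=5000; try (D,hash)→1700, (A,merge)→2250, (D,merge)→2300, (A,hash)→2600, (A,nl_idx)→5900, (D,nl_idx)→6200 …(+2); best=1700 via (D,hash)
  {AB}: card=18750; try (A,hash)→3400, (B,merge)→6500, (A,merge)→6850, (B,hash)→9300, (B,nl_idx)→20250, (A,nl_idx)→23250 …(+2); best=3400 via (A,hash)
  {AC}: card=1200; try (C,hash)→1420, (A,nl_idx)→1920, (A,merge)→2070, (C,merge)→2140, (C,nl_idx)→2400, (A,hash)→2560 …(+2); best=1420 via (C,hash)
  {BD}: card=25000; try (D,hash)→2400, (B,merge)→5900, (D,merge)→6300, (B,hash)→9200, (B,nl_idx)→26000, (D,nl_idx)→29000 …(+2); best=2400 via (D,hash)
  {CD}: card=4000; try (C,hash)→1320, (D,merge)→1520, (C,merge)→1540, (D,hash)→1560, (D,nl_idx)→4640, (C,nl_idx)→4800 …(+2); best=1320 via (C,hash)
  {BC}: card=2000; try (C,hash)→2120, (B,nl_idx)→2800, (B,merge)→5720, (C,nl_idx)→6000, (C,merge)→6140, (B,hash)→9160 …(+2); best=2120 via (C,hash)
  {ABD}: card=312500; try (B,hash)→15700, (D,hash)→23550, (A,hash)→29800, (B,merge)→76700, (D,merge)→304200, (B,nl_idx)→359200 …(+6); best=15700 via (B,hash)
  {ACD}: card=20000; try (D,hash)→4020, (A,hash)→7720, (C,hash)→7820, (D,merge)→16620, (D,nl_idx)→29820, (A,nl_idx)→53320 …(+6); best=4020 via (D,hash)
  {ABC}: card=7500; try (A,hash)→6520, (B,hash)→11620, (B,nl_idx)→19720, (B,merge)→20820, (C,hash)→23270, (A,nl_idx)→25620 …(+6); best=6520 via (A,hash)
  {BCD}: card=50000; try (D,hash)→5520, (B,hash)→14320, (D,merge)→26920, (C,hash)→28520, (B,merge)→58320, (D,nl_idx)→66120 …(+6); best=5520 via (D,hash)
  {ABCD}: card=62500; try (D,hash)→15420, (B,hash)→33020, (A,hash)→57920, (D,merge)→112320, (D,nl_idx)→121520, (B,nl_idx)→246520 …(+10); best=15420 via (D,hash)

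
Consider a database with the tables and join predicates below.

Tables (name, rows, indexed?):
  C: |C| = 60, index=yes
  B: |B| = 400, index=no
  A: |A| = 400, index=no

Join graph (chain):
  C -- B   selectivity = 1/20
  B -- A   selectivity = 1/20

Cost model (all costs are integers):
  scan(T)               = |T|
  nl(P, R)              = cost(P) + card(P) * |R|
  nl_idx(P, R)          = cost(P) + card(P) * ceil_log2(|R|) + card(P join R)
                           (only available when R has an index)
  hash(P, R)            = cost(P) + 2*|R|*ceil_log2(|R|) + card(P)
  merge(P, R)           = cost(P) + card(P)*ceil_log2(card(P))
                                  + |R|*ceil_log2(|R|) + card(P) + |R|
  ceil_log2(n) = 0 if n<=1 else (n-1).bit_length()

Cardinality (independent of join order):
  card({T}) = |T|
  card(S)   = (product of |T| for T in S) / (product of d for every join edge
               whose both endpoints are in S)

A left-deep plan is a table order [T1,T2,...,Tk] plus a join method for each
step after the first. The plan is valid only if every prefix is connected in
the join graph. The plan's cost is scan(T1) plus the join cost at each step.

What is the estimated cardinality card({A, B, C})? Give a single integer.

24000

Tables in S: A(400), B(400), C(60)
Edges inside S: C-B(d=20), B-A(d=20)
numerator = 400 * 400 * 60 = 9600000
denominator = 20 * 20 = 400
card(S) = 9600000 / 400 = 24000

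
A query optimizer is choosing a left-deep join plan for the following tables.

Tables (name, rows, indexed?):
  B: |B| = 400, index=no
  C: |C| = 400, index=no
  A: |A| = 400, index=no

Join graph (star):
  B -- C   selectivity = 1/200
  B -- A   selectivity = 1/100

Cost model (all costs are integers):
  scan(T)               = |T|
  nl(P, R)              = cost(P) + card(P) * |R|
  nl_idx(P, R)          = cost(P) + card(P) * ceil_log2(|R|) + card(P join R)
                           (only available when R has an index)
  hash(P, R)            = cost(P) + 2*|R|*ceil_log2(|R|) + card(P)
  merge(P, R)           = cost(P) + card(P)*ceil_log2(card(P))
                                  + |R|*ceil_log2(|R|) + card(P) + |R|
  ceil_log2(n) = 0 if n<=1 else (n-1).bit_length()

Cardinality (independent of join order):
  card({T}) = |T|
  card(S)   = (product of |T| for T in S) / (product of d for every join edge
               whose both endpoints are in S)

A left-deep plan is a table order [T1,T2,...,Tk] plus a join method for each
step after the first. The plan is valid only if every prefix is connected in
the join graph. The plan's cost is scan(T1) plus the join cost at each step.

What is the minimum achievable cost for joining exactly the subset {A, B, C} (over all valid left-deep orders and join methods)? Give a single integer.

Selinger DP over subsets of {A,B,C}:
  {B}: scan cost=400, card=400
  {C}: scan cost=400, card=400
  {A}: scan cost=400, card=400
  {BC}: card=800; try (C,hash)→8000, (B,hash)→8000, (C,merge)→8400, (B,merge)→8400, (C,nl)→160400, (B,nl)→160400; best=8000 via (C,hash)
  {AB}: card=1600; try (B,hash)→8000, (A,hash)→8000, (B,merge)→8400, (A,merge)→8400, (B,nl)→160400, (A,nl)→160400; best=8000 via (B,hash)
  {ABC}: card=3200; try (A,hash)→16000, (C,hash)→16800, (A,merge)→20800, (C,merge)→31200, (A,nl)→328000, (C,nl)→648000; best=16000 via (A,hash)

16000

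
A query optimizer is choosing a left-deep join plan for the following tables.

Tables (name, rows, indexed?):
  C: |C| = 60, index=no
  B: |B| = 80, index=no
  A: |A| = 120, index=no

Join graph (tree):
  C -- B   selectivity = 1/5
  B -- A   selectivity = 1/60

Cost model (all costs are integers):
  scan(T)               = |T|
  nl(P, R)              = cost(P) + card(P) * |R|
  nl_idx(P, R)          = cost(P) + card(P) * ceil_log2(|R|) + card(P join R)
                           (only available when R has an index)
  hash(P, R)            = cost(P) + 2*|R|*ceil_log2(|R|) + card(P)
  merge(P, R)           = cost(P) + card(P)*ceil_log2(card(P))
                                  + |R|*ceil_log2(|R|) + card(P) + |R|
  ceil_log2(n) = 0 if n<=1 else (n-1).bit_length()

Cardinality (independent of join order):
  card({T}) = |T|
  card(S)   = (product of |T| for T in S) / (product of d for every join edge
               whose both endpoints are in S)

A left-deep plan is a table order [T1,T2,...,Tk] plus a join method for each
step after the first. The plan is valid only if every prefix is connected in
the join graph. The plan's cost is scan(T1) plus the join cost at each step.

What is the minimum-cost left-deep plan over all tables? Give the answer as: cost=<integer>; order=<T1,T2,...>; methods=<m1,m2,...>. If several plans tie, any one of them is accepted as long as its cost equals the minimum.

Selinger DP (subsets sized 1..n):
  {C}: scan cost=60, card=60
  {B}: scan cost=80, card=80
  {A}: scan cost=120, card=120
  {BC}: card=960; try (C,hash)→880, (B,merge)→1120, (C,merge)→1140, (B,hash)→1240, (B,nl)→4860, (C,nl)→4880; best=880 via (C,hash)
  {AB}: card=160; try (B,hash)→1360, (A,merge)→1680, (B,merge)→1720, (A,hash)→1840, (A,nl)→9680, (B,nl)→9720; best=1360 via (B,hash)
  {ABC}: card=1920; try (C,hash)→2240, (C,merge)→3220, (A,hash)→3520, (C,nl)→10960, (A,merge)→12400, (A,nl)→116080; best=2240 via (C,hash)

cost=2240; order=A,B,C; methods=hash,hash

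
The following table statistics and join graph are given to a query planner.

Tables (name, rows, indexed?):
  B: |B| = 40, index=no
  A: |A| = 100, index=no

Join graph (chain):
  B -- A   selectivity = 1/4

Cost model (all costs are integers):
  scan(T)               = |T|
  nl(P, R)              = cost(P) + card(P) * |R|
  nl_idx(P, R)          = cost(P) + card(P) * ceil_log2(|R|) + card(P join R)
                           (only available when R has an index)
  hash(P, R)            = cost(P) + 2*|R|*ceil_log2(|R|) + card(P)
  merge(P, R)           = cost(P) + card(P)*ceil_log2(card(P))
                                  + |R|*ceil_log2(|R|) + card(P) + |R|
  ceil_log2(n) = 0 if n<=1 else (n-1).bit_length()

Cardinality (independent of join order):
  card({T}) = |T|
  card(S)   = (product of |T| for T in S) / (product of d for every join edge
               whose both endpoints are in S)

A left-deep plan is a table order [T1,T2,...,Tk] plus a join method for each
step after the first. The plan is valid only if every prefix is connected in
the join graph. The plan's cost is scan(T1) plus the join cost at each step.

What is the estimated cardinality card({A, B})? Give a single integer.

Tables in S: A(100), B(40)
Edges inside S: B-A(d=4)
numerator = 100 * 40 = 4000
denominator = 4 = 4
card(S) = 4000 / 4 = 1000

1000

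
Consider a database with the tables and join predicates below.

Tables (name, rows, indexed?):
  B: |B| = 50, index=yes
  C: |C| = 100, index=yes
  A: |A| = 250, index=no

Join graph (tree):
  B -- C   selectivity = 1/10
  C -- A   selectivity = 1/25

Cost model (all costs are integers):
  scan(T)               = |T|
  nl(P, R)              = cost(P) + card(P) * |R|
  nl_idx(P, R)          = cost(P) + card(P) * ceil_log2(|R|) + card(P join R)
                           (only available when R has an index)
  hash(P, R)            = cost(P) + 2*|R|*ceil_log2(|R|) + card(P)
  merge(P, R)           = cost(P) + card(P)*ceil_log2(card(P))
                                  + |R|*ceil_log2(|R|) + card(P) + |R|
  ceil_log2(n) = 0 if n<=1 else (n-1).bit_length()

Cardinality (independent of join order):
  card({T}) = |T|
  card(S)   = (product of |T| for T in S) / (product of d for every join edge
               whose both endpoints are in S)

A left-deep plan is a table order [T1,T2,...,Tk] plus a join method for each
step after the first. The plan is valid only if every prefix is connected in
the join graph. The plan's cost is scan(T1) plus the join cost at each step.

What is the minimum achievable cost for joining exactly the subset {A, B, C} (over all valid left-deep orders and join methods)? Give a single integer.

3500

Selinger DP over subsets of {A,B,C}:
  {B}: scan cost=50, card=50
  {C}: scan cost=100, card=100
  {A}: scan cost=250, card=250
  {BC}: card=500; try (B,hash)→800, (C,nl_idx)→900, (C,merge)→1200, (B,nl_idx)→1200, (B,merge)→1250, (C,hash)→1500 …(+2); best=800 via (B,hash)
  {AC}: card=1000; try (C,hash)→1900, (C,nl_idx)→3000, (A,merge)→3150, (C,merge)→3300, (A,hash)→4200, (A,nl)→25100 …(+1); best=1900 via (C,hash)
  {ABC}: card=5000; try (B,hash)→3500, (A,hash)→5300, (A,merge)→8050, (B,nl_idx)→12900, (B,merge)→13250, (B,nl)→51900 …(+1); best=3500 via (B,hash)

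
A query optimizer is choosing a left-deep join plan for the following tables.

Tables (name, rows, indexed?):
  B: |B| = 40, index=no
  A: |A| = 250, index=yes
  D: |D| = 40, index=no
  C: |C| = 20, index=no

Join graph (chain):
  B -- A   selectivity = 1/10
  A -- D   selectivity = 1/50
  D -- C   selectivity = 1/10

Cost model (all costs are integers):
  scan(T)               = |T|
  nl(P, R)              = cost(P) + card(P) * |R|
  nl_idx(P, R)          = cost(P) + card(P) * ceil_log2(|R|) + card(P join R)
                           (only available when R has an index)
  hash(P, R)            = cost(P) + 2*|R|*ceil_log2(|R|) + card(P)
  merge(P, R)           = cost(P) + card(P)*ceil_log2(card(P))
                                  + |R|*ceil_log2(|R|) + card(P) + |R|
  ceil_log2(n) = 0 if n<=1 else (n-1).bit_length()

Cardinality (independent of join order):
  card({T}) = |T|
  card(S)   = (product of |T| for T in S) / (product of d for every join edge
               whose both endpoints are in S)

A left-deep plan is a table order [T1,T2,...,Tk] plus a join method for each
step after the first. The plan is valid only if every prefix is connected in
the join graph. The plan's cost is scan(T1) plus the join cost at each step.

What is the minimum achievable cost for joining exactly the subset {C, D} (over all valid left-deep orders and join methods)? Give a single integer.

Selinger DP over subsets of {C,D}:
  {D}: scan cost=40, card=40
  {C}: scan cost=20, card=20
  {CD}: card=80; try (C,hash)→280, (D,merge)→420, (C,merge)→440, (D,hash)→520, (D,nl)→820, (C,nl)→840; best=280 via (C,hash)

280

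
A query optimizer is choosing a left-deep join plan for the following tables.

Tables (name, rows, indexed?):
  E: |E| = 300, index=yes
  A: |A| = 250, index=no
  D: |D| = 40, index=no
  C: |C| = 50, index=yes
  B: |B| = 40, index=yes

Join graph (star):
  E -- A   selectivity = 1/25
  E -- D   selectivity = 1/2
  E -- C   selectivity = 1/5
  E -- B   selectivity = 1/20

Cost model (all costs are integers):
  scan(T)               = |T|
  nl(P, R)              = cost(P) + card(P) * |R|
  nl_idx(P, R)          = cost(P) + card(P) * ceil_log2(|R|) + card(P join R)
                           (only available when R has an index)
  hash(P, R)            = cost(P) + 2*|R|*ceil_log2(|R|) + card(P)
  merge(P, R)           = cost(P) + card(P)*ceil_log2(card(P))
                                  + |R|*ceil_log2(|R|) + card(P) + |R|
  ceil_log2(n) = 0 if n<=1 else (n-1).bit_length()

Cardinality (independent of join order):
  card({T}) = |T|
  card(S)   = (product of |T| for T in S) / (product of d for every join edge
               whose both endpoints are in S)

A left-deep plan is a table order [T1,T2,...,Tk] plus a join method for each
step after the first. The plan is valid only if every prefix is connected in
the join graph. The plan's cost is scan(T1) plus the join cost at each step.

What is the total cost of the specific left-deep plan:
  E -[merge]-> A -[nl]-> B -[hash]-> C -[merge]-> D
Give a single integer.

1152430

step 1: scan E: cost=300, card=300
step 2: join A via merge
    card(P join A) = 300*250/(25) = 3000
    cost = 300 + 300*9 + 250*8 + 300 + 250 = 5550
step 3: join B via nl
    card(P join B) = 3000*40/(20) = 6000
    cost = 5550 + 3000*40 = 125550
step 4: join C via hash
    card(P join C) = 6000*50/(5) = 60000
    cost = 125550 + 2*50*6 + 6000 = 132150
step 5: join D via merge
    card(P join D) = 60000*40/(2) = 1200000
    cost = 132150 + 60000*16 + 40*6 + 60000 + 40 = 1152430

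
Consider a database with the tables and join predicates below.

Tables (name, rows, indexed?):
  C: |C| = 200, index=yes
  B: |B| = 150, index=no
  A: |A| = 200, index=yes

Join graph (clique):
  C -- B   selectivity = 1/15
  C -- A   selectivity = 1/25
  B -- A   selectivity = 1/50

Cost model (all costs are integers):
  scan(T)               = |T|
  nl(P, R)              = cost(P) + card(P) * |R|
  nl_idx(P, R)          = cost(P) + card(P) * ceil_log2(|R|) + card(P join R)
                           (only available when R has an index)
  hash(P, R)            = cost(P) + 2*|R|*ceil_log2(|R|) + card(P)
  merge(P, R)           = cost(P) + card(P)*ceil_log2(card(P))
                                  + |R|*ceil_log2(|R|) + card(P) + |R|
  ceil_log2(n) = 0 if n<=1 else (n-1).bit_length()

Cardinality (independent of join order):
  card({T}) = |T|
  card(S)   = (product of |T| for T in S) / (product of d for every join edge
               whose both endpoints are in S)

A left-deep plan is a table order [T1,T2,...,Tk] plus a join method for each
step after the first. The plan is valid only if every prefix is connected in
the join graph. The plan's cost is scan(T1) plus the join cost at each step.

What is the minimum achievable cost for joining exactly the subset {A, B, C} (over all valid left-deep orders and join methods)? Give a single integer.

5750

Selinger DP over subsets of {A,B,C}:
  {C}: scan cost=200, card=200
  {B}: scan cost=150, card=150
  {A}: scan cost=200, card=200
  {BC}: card=2000; try (B,hash)→2800, (C,merge)→3300, (C,nl_idx)→3350, (B,merge)→3350, (C,hash)→3500, (C,nl)→30150 …(+1); best=2800 via (B,hash)
  {AC}: card=1600; try (C,nl_idx)→3400, (A,nl_idx)→3400, (C,hash)→3600, (A,hash)→3600, (C,merge)→3800, (A,merge)→3800 …(+2); best=3400 via (C,nl_idx)
  {AB}: card=600; try (A,nl_idx)→1950, (B,hash)→2800, (A,merge)→3300, (B,merge)→3350, (A,hash)→3500, (A,nl)→30150 …(+1); best=1950 via (A,nl_idx)
  {ABC}: card=320; try (C,hash)→5750, (C,nl_idx)→7070, (B,hash)→7400, (A,hash)→8000, (C,merge)→10350, (A,nl_idx)→19120 …(+5); best=5750 via (C,hash)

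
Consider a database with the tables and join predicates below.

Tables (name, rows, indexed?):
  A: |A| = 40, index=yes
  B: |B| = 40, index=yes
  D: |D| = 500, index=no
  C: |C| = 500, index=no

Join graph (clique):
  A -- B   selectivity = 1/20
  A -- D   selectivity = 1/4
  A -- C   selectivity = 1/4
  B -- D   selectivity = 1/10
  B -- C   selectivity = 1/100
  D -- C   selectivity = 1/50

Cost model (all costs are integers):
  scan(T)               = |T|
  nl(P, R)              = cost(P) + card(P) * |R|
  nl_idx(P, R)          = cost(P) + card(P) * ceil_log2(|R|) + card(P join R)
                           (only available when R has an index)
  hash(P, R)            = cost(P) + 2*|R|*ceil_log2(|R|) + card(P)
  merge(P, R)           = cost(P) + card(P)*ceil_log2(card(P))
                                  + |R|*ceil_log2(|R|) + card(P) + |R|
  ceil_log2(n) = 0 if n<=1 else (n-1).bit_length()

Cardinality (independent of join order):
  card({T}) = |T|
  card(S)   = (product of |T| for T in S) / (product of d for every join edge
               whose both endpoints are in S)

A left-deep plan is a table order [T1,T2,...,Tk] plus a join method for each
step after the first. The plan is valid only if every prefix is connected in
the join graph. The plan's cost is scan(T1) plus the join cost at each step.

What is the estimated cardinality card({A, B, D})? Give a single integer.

Tables in S: A(40), B(40), D(500)
Edges inside S: A-B(d=20), A-D(d=4), B-D(d=10)
numerator = 40 * 40 * 500 = 800000
denominator = 20 * 4 * 10 = 800
card(S) = 800000 / 800 = 1000

1000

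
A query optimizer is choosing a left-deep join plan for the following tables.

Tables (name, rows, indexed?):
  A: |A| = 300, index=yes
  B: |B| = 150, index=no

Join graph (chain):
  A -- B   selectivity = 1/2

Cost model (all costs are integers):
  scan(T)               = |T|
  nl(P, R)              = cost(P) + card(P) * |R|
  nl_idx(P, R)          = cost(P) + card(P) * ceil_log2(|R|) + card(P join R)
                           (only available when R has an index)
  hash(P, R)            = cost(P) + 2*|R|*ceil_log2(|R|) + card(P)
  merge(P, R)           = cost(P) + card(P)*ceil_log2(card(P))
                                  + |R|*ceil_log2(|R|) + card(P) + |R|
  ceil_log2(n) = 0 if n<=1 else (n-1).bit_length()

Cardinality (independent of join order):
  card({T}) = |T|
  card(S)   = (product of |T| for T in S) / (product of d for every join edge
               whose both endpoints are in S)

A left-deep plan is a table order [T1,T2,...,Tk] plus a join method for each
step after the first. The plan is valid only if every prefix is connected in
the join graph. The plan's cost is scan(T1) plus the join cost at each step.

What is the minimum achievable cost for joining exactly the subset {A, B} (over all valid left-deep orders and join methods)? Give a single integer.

3000

Selinger DP over subsets of {A,B}:
  {A}: scan cost=300, card=300
  {B}: scan cost=150, card=150
  {AB}: card=22500; try (B,hash)→3000, (A,merge)→4500, (B,merge)→4650, (A,hash)→5700, (A,nl_idx)→24000, (A,nl)→45150 …(+1); best=3000 via (B,hash)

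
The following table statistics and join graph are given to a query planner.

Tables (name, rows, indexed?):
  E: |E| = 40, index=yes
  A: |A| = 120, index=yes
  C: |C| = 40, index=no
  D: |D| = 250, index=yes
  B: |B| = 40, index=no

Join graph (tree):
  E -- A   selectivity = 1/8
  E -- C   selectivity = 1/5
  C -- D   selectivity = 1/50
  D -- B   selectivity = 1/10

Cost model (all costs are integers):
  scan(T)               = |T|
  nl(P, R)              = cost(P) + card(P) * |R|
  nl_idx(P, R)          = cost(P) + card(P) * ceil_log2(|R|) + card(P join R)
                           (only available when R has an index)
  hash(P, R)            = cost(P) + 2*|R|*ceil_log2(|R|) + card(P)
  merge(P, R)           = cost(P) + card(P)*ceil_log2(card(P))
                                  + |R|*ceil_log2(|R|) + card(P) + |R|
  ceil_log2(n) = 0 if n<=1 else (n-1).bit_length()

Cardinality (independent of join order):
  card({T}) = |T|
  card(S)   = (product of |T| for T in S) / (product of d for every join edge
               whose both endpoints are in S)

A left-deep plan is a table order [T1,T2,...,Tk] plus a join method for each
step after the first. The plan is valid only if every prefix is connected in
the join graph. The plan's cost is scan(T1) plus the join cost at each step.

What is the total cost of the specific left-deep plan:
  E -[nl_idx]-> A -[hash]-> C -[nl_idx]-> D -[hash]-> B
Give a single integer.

88880

step 1: scan E: cost=40, card=40
step 2: join A via nl_idx
    card(P join A) = 40*120/(8) = 600
    cost = 40 + 40*7 + 600 = 920
step 3: join C via hash
    card(P join C) = 600*40/(5) = 4800
    cost = 920 + 2*40*6 + 600 = 2000
step 4: join D via nl_idx
    card(P join D) = 4800*250/(50) = 24000
    cost = 2000 + 4800*8 + 24000 = 64400
step 5: join B via hash
    card(P join B) = 24000*40/(10) = 96000
    cost = 64400 + 2*40*6 + 24000 = 88880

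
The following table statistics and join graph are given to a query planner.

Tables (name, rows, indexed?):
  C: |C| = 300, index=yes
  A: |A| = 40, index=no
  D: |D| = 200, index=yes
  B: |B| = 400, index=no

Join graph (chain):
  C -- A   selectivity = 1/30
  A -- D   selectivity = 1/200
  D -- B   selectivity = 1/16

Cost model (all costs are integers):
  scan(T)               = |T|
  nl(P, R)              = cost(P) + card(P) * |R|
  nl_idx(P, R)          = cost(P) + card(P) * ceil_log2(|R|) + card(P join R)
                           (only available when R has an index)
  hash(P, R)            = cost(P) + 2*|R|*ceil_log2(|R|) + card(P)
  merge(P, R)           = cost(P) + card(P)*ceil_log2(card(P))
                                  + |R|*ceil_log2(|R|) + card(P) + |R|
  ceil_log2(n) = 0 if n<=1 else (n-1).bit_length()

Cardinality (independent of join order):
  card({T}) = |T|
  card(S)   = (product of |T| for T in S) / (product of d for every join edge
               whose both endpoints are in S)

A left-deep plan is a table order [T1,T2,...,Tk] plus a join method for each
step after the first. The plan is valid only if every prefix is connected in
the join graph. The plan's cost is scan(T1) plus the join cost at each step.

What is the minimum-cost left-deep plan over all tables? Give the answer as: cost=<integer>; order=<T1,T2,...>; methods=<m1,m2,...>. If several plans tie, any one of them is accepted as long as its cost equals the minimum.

cost=8760; order=A,D,C,B; methods=nl_idx,nl_idx,hash

Selinger DP (subsets sized 1..n):
  {C}: scan cost=300, card=300
  {A}: scan cost=40, card=40
  {D}: scan cost=200, card=200
  {B}: scan cost=400, card=400
  {AC}: card=400; try (C,nl_idx)→800, (A,hash)→1080, (C,merge)→3320, (A,merge)→3580, (C,hash)→5480, (C,nl)→12040 …(+1); best=800 via (C,nl_idx)
  {AD}: card=40; try (D,nl_idx)→400, (A,hash)→880, (D,merge)→2120, (A,merge)→2280, (D,hash)→3280, (D,nl)→8040 …(+1); best=400 via (D,nl_idx)
  {BD}: card=5000; try (D,hash)→4000, (B,merge)→6000, (D,merge)→6200, (B,hash)→7600, (D,nl_idx)→8600, (B,nl)→80200 …(+1); best=4000 via (D,hash)
  {ACD}: card=400; try (C,nl_idx)→1160, (C,merge)→3680, (D,hash)→4400, (D,nl_idx)→4400, (C,hash)→5840, (D,merge)→6600 …(+2); best=1160 via (C,nl_idx)
  {ABD}: card=1000; try (B,merge)→4680, (B,hash)→7640, (A,hash)→9480, (B,nl)→16400, (A,merge)→74280, (A,nl)→204000; best=4680 via (B,merge)
  {ABCD}: card=10000; try (B,hash)→8760, (B,merge)→9160, (C,hash)→11080, (C,merge)→18680, (C,nl_idx)→23680, (B,nl)→161160 …(+1); best=8760 via (B,hash)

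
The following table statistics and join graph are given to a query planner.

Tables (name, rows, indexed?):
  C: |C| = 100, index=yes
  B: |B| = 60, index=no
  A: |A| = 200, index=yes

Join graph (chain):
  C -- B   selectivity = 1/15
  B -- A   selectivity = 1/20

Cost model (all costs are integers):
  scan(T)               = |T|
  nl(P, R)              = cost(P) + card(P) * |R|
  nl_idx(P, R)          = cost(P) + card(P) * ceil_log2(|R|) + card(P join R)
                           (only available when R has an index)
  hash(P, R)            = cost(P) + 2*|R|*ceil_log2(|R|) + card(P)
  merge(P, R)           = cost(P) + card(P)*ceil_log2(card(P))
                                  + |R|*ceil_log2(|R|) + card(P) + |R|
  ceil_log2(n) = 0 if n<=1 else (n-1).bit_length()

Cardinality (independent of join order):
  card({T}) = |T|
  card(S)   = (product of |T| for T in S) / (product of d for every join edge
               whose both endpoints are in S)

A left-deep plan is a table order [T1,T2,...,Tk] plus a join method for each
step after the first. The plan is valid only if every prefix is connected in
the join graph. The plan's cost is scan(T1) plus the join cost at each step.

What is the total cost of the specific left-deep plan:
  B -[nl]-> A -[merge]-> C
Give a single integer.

step 1: scan B: cost=60, card=60
step 2: join A via nl
    card(P join A) = 60*200/(20) = 600
    cost = 60 + 60*200 = 12060
step 3: join C via merge
    card(P join C) = 600*100/(15) = 4000
    cost = 12060 + 600*10 + 100*7 + 600 + 100 = 19460

19460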